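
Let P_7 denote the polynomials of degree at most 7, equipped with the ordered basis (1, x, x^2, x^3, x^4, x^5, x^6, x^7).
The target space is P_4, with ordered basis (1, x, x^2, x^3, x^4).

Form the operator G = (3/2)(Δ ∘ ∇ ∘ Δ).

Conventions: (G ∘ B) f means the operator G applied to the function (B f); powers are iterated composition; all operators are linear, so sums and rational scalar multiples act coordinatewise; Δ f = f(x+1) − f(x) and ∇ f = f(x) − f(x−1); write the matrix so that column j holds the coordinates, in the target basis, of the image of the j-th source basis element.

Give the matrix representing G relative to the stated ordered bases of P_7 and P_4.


the matrix is [[0, 0, 0, 9, 18, 45, 90, 189]; [0, 0, 0, 0, 36, 90, 270, 630]; [0, 0, 0, 0, 0, 90, 270, 945]; [0, 0, 0, 0, 0, 0, 180, 630]; [0, 0, 0, 0, 0, 0, 0, 315]] (rows listed top to bottom)

image of 1: 0
image of x: 0
image of x^2: 0
image of x^3: 9
image of x^4: 36x + 18
image of x^5: 90x^2 + 90x + 45
image of x^6: 180x^3 + 270x^2 + 270x + 90
image of x^7: 315x^4 + 630x^3 + 945x^2 + 630x + 189
each image's coordinates form column j of the matrix


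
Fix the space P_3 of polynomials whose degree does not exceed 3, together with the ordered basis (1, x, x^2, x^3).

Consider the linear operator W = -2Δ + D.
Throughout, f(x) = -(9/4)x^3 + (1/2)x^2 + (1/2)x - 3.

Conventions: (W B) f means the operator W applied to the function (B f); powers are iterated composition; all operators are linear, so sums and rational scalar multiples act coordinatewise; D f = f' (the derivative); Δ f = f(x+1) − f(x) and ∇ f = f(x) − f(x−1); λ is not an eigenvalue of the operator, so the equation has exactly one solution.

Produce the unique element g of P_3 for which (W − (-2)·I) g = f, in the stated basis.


the result is g(x) = -(9/8)x^3 - (23/16)x^2 - (73/16)x - 203/32

write g with unknown coordinates in the stated basis and equate coefficients in (W − (-2)·I) g = f
solving from the highest basis element down gives g = -(9/8)x^3 - (23/16)x^2 - (73/16)x - 203/32
check: W g = (27/8)x^2 + (77/8)x + 155/16
so W g − (-2)·g = -(9/4)x^3 + (1/2)x^2 + (1/2)x - 3 = f ✓


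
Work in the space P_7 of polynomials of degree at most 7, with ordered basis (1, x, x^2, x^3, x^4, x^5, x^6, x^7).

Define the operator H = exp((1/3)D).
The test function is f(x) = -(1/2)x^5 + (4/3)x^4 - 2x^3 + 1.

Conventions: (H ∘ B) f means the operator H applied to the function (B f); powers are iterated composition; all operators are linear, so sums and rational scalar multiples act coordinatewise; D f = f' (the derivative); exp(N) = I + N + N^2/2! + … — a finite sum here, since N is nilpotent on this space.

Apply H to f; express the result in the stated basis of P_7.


order-1 term: -(5/6)x^4 + (16/9)x^3 - 2x^2
order-2 term: -(5/9)x^3 + (8/9)x^2 - (2/3)x
order-3 term: -(5/27)x^2 + (16/81)x - 2/27
order-4 term: -(5/162)x + 4/243
order-5 term: -1/486
the series for exp((1/3)D) f terminates at order 5
exp((1/3)D) f = -(1/2)x^5 + (1/2)x^4 - (7/9)x^3 - (35/27)x^2 - (1/2)x + 457/486

g(x) = -(1/2)x^5 + (1/2)x^4 - (7/9)x^3 - (35/27)x^2 - (1/2)x + 457/486


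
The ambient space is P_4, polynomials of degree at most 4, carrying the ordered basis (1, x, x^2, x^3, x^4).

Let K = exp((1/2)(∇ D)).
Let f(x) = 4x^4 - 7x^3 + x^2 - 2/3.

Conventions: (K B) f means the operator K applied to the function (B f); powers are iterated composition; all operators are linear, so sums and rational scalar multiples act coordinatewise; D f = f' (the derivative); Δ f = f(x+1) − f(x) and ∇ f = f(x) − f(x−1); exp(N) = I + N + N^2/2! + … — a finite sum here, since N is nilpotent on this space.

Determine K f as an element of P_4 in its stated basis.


g(x) = 4x^4 - 7x^3 + 25x^2 - 45x + 185/6

order-1 term: 24x^2 - 45x + 39/2
order-2 term: 12
the series for exp((1/2)(∇ D)) f terminates at order 2
exp((1/2)(∇ D)) f = 4x^4 - 7x^3 + 25x^2 - 45x + 185/6


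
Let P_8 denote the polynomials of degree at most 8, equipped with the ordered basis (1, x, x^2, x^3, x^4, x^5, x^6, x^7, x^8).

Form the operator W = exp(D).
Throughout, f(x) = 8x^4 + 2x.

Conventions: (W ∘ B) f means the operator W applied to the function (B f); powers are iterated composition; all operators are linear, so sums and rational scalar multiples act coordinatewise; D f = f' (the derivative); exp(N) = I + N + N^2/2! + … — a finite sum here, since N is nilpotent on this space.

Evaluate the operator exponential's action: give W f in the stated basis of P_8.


the result is g(x) = 8x^4 + 32x^3 + 48x^2 + 34x + 10

order-1 term: 32x^3 + 2
order-2 term: 48x^2
order-3 term: 32x
order-4 term: 8
the series for exp(D) f terminates at order 4
exp(D) f = 8x^4 + 32x^3 + 48x^2 + 34x + 10


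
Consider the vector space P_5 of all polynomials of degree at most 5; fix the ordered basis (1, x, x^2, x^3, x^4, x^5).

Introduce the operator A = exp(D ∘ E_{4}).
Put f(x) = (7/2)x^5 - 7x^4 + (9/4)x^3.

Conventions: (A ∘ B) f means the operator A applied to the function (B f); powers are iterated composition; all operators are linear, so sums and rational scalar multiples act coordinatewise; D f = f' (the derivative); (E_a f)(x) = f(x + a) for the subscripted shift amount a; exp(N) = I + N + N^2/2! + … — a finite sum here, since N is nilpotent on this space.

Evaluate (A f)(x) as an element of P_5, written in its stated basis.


the image equals g(x) = (7/2)x^5 + (21/2)x^4 + (1157/4)x^3 + (8735/4)x^2 + (40297/4)x + 92259/4

order-1 term: (35/2)x^4 + 252x^3 + (5403/4)x^2 + 3190x + 2796
order-2 term: 35x^3 + 798x^2 + (24219/4)x + 15286
order-3 term: 35x^2 + 812x + 18825/4
order-4 term: (35/2)x + 273
order-5 term: 7/2
the series for exp(D ∘ E_{4}) f terminates at order 5
exp(D ∘ E_{4}) f = (7/2)x^5 + (21/2)x^4 + (1157/4)x^3 + (8735/4)x^2 + (40297/4)x + 92259/4


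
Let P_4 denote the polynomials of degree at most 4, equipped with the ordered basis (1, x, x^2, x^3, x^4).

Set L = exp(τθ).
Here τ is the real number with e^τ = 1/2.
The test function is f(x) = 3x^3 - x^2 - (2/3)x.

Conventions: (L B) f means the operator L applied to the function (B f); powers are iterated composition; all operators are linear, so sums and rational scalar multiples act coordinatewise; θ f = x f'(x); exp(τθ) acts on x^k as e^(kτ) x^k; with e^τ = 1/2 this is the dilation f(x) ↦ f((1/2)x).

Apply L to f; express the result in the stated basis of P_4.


the result is g(x) = (3/8)x^3 - (1/4)x^2 - (1/3)x

exp(τθ) x^k = e^(kτ) x^k; with e^τ = 1/2 this sends x^k to (1/2)^k x^k
x ↦ 1/2 x
x^2 ↦ 1/4 x^2
x^3 ↦ 1/8 x^3
applying this coordinatewise to f: exp(τθ) f = (3/8)x^3 - (1/4)x^2 - (1/3)x


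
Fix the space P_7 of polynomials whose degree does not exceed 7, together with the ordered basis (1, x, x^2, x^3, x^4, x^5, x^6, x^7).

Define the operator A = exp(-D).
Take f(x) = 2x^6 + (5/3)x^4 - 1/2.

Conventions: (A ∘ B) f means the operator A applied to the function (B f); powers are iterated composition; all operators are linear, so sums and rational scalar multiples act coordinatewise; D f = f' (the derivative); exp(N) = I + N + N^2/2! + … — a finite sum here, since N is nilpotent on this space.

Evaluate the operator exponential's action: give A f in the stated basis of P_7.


order-1 term: -12x^5 - (20/3)x^3
order-2 term: 30x^4 + 10x^2
order-3 term: -40x^3 - (20/3)x
order-4 term: 30x^2 + 5/3
order-5 term: -12x
order-6 term: 2
the series for exp(-D) f terminates at order 6
exp(-D) f = 2x^6 - 12x^5 + (95/3)x^4 - (140/3)x^3 + 40x^2 - (56/3)x + 19/6

g(x) = 2x^6 - 12x^5 + (95/3)x^4 - (140/3)x^3 + 40x^2 - (56/3)x + 19/6


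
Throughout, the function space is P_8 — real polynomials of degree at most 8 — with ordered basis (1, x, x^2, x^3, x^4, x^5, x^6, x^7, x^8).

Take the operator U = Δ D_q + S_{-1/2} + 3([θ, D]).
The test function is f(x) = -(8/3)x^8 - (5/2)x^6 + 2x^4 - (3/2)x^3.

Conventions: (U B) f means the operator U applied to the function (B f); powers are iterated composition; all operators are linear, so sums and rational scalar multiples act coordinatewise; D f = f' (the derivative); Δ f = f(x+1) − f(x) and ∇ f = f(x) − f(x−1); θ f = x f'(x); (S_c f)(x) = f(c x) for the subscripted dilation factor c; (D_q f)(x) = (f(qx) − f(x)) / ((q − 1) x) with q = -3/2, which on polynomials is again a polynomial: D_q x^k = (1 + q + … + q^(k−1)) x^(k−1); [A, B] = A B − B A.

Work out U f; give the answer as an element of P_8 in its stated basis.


the image equals g(x) = -(1/96)x^8 + 64x^7 + (70601/384)x^6 + (9547/16)x^5 + (186539/192)x^4 + (95959/96)x^3 + (21099/32)x^2 + (42403/192)x + 5911/192

D_q f = (1261/48)x^7 + (665/64)x^5 - (13/4)x^3 - (21/8)x^2
Δ D_q f = (8827/48)x^6 + (8827/16)x^5 + (186515/192)x^4 + (98245/96)x^3 + (20667/32)x^2 + (42403/192)x + 5911/192
S_{-1/2} f = -(1/96)x^8 - (5/128)x^6 + (1/8)x^4 + (3/16)x^3
D f = -(64/3)x^7 - 15x^5 + 8x^3 - (9/2)x^2
θ D f = -(448/3)x^7 - 75x^5 + 24x^3 - 9x^2
θ f = -(64/3)x^8 - 15x^6 + 8x^4 - (9/2)x^3
D θ f = -(512/3)x^7 - 90x^5 + 32x^3 - (27/2)x^2
[θ, D] f = (64/3)x^7 + 15x^5 - 8x^3 + (9/2)x^2
(3([θ, D])) f = 64x^7 + 45x^5 - 24x^3 + (27/2)x^2
(Δ D_q + S_{-1/2} + 3([θ, D])) f = -(1/96)x^8 + 64x^7 + (70601/384)x^6 + (9547/16)x^5 + (186539/192)x^4 + (95959/96)x^3 + (21099/32)x^2 + (42403/192)x + 5911/192


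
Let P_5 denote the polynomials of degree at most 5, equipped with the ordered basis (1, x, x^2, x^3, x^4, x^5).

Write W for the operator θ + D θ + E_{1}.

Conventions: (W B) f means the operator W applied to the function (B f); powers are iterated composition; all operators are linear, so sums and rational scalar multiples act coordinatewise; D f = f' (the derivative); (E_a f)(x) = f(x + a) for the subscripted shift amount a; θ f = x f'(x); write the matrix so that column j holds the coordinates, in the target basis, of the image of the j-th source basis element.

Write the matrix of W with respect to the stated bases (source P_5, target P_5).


the matrix is [[1, 2, 1, 1, 1, 1]; [0, 2, 6, 3, 4, 5]; [0, 0, 3, 12, 6, 10]; [0, 0, 0, 4, 20, 10]; [0, 0, 0, 0, 5, 30]; [0, 0, 0, 0, 0, 6]] (rows listed top to bottom)

image of 1: 1
image of x: 2x + 2
image of x^2: 3x^2 + 6x + 1
image of x^3: 4x^3 + 12x^2 + 3x + 1
image of x^4: 5x^4 + 20x^3 + 6x^2 + 4x + 1
image of x^5: 6x^5 + 30x^4 + 10x^3 + 10x^2 + 5x + 1
each image's coordinates form column j of the matrix


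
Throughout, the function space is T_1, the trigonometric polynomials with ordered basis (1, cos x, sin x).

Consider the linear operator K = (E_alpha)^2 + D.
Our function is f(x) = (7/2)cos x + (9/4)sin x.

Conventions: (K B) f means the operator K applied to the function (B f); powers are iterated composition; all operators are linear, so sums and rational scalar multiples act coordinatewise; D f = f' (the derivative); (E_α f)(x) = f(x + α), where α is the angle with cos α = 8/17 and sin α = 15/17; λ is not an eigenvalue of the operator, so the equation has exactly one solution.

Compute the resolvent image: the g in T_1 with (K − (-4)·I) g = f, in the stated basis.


g(x) = (9169/17576)cos x + (16361/17576)sin x

write g with unknown coordinates in the stated basis and equate coefficients in (K − (-4)·I) g = f
solving from the highest basis element down gives g = (9169/17576)cos x + (16361/17576)sin x
check: K g = (3105/2197)cos x - (12949/8788)sin x
so K g − (-4)·g = (7/2)cos x + (9/4)sin x = f ✓


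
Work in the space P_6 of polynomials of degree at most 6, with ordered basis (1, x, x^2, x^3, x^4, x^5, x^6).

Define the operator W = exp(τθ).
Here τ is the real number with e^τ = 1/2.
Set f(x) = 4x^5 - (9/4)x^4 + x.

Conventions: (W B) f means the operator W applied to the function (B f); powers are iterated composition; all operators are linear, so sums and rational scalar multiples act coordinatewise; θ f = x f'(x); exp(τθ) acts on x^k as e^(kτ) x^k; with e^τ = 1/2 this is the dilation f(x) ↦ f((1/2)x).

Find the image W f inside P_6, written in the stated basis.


exp(τθ) x^k = e^(kτ) x^k; with e^τ = 1/2 this sends x^k to (1/2)^k x^k
x ↦ 1/2 x
x^4 ↦ 1/16 x^4
x^5 ↦ 1/32 x^5
applying this coordinatewise to f: exp(τθ) f = (1/8)x^5 - (9/64)x^4 + (1/2)x

the result is g(x) = (1/8)x^5 - (9/64)x^4 + (1/2)x


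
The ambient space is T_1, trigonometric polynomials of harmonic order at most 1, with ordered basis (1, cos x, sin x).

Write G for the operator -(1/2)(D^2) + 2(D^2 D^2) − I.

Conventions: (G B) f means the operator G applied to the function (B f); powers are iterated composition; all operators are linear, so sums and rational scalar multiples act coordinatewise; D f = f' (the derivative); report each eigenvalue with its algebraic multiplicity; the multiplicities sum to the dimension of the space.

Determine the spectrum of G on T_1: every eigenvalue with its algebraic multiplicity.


image of 1: -1
image of cos x: (3/2)cos x
image of sin x: (3/2)sin x
the matrix is diagonal; its diagonal is (-1, 3/2, 3/2)
for a triangular matrix the eigenvalues are the diagonal entries, with algebraic multiplicity their repetition count

λ = -1 (multiplicity 1), λ = 3/2 (multiplicity 2)


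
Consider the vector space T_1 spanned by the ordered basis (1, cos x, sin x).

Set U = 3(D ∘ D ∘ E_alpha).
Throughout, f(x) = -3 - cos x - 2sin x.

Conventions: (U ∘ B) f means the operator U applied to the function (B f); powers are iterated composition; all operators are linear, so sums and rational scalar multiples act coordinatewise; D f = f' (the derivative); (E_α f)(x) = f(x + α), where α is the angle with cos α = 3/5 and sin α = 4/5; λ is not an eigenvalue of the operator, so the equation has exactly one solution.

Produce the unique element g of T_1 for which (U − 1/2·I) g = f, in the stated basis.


g(x) = 6 - (50/221)cos x + (140/221)sin x

write g with unknown coordinates in the stated basis and equate coefficients in (U − 1/2·I) g = f
solving from the highest basis element down gives g = 6 - (50/221)cos x + (140/221)sin x
check: U g = -(246/221)cos x - (372/221)sin x
so U g − 1/2·g = -3 - cos x - 2sin x = f ✓


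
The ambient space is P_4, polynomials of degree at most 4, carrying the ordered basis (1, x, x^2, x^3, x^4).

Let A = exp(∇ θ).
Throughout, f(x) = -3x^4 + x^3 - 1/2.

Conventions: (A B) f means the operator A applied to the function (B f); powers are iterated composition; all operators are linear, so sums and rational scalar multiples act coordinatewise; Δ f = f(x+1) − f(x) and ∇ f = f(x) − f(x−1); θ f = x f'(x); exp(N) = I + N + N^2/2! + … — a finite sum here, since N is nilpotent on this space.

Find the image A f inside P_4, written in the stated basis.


the image equals g(x) = -3x^4 - 47x^3 - 135x^2 + 33x + 31

order-1 term: -48x^3 + 81x^2 - 57x + 15
order-2 term: -216x^2 + 378x - 363/2
order-3 term: -288x + 270
order-4 term: -72
the series for exp(∇ θ) f terminates at order 4
exp(∇ θ) f = -3x^4 - 47x^3 - 135x^2 + 33x + 31


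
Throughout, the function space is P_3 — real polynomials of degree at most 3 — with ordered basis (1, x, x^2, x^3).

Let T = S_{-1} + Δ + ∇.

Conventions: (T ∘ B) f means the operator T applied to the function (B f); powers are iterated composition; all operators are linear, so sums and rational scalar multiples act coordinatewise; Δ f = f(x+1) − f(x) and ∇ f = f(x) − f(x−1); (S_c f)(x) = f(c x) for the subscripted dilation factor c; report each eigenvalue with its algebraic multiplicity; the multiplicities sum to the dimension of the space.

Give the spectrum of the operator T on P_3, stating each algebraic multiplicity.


λ = -1 (multiplicity 2), λ = 1 (multiplicity 2)

image of 1: 1
image of x: -x + 2
image of x^2: x^2 + 4x
image of x^3: -x^3 + 6x^2 + 2
the matrix is upper triangular; its diagonal is (1, -1, 1, -1)
for a triangular matrix the eigenvalues are the diagonal entries, with algebraic multiplicity their repetition count


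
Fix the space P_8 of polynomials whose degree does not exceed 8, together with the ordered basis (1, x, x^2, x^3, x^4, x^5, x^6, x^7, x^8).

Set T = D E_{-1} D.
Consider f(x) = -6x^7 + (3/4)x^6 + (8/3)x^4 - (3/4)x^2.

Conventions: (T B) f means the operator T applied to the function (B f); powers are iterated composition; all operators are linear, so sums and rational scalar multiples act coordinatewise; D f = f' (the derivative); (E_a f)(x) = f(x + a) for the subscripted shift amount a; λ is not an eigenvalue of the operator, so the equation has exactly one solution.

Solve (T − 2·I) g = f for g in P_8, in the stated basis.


g(x) = 3x^7 - (3/8)x^6 + 63x^5 - (7727/24)x^4 + (2565/2)x^3 - (35881/8)x^2 + (19877/2)x - 10963

write g with unknown coordinates in the stated basis and equate coefficients in (T − 2·I) g = f
solving from the highest basis element down gives g = 3x^7 - (3/8)x^6 + 63x^5 - (7727/24)x^4 + (2565/2)x^3 - (35881/8)x^2 + (19877/2)x - 10963
check: T g = 126x^5 - (2565/4)x^4 + 2565x^3 - 8971x^2 + 19877x - 21926
so T g − 2·g = -6x^7 + (3/4)x^6 + (8/3)x^4 - (3/4)x^2 = f ✓


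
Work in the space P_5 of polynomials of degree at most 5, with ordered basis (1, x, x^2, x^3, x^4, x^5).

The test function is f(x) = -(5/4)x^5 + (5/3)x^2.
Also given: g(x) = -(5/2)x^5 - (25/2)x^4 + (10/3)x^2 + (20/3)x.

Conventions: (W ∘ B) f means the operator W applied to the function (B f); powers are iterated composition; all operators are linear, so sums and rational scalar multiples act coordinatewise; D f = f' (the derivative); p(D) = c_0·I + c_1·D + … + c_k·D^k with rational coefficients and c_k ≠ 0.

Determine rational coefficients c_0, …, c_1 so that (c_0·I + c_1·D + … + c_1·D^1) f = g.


D^0 f = -(5/4)x^5 + (5/3)x^2
D^1 f = -(25/4)x^4 + (10/3)x
matching coefficients of g against c_0 f + c_1 Df + … from the top degree down determines the c_i
solution: c_0 = 2, c_1 = 2

p(D) = 2·I + 2·D, i.e. c_0 = 2, c_1 = 2


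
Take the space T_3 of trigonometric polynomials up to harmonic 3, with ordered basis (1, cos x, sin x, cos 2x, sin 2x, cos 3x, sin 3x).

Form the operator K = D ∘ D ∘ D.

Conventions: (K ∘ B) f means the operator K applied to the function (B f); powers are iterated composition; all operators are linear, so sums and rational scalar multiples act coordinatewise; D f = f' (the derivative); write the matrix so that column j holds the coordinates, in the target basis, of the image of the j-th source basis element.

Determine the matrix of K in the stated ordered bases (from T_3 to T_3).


image of 1: 0
image of cos x: sin x
image of sin x: -cos x
image of cos 2x: 8sin 2x
image of sin 2x: -8cos 2x
image of cos 3x: 27sin 3x
image of sin 3x: -27cos 3x
each image's coordinates form column j of the matrix

the matrix is [[0, 0, 0, 0, 0, 0, 0]; [0, 0, -1, 0, 0, 0, 0]; [0, 1, 0, 0, 0, 0, 0]; [0, 0, 0, 0, -8, 0, 0]; [0, 0, 0, 8, 0, 0, 0]; [0, 0, 0, 0, 0, 0, -27]; [0, 0, 0, 0, 0, 27, 0]] (rows listed top to bottom)


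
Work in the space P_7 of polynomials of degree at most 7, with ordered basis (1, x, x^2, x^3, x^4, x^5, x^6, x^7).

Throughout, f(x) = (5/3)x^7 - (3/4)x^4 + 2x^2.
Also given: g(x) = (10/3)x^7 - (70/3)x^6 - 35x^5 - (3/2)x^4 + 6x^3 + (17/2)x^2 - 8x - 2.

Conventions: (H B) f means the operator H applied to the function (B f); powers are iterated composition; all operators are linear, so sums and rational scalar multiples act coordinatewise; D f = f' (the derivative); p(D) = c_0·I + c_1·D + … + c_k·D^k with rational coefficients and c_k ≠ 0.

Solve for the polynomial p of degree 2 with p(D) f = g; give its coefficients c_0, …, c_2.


D^0 f = (5/3)x^7 - (3/4)x^4 + 2x^2
D^1 f = (35/3)x^6 - 3x^3 + 4x
D^2 f = 70x^5 - 9x^2 + 4
matching coefficients of g against c_0 f + c_1 Df + … from the top degree down determines the c_i
solution: c_0 = 2, c_1 = -2, c_2 = -1/2

p(D) = 2·I − 2·D − (1/2)·D^2, i.e. c_0 = 2, c_1 = -2, c_2 = -1/2


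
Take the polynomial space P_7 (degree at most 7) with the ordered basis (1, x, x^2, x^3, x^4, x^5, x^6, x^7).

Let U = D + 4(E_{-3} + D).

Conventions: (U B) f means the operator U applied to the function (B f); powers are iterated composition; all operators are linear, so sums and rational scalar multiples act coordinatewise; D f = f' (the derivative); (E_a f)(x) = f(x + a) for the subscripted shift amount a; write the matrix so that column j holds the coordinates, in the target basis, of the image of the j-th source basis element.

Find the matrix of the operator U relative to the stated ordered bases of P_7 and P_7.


the matrix is [[4, -7, 36, -108, 324, -972, 2916, -8748]; [0, 4, -14, 108, -432, 1620, -5832, 20412]; [0, 0, 4, -21, 216, -1080, 4860, -20412]; [0, 0, 0, 4, -28, 360, -2160, 11340]; [0, 0, 0, 0, 4, -35, 540, -3780]; [0, 0, 0, 0, 0, 4, -42, 756]; [0, 0, 0, 0, 0, 0, 4, -49]; [0, 0, 0, 0, 0, 0, 0, 4]] (rows listed top to bottom)

image of 1: 4
image of x: 4x - 7
image of x^2: 4x^2 - 14x + 36
image of x^3: 4x^3 - 21x^2 + 108x - 108
image of x^4: 4x^4 - 28x^3 + 216x^2 - 432x + 324
image of x^5: 4x^5 - 35x^4 + 360x^3 - 1080x^2 + 1620x - 972
image of x^6: 4x^6 - 42x^5 + 540x^4 - 2160x^3 + 4860x^2 - 5832x + 2916
image of x^7: 4x^7 - 49x^6 + 756x^5 - 3780x^4 + 11340x^3 - 20412x^2 + 20412x - 8748
each image's coordinates form column j of the matrix


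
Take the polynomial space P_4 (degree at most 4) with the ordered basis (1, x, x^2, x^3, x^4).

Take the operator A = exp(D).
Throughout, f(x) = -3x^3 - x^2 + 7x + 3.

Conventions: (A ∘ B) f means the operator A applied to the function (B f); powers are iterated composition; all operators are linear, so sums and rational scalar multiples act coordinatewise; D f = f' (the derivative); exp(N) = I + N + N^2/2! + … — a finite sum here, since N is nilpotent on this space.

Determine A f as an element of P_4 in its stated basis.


order-1 term: -9x^2 - 2x + 7
order-2 term: -9x - 1
order-3 term: -3
the series for exp(D) f terminates at order 3
exp(D) f = -3x^3 - 10x^2 - 4x + 6

the result is g(x) = -3x^3 - 10x^2 - 4x + 6


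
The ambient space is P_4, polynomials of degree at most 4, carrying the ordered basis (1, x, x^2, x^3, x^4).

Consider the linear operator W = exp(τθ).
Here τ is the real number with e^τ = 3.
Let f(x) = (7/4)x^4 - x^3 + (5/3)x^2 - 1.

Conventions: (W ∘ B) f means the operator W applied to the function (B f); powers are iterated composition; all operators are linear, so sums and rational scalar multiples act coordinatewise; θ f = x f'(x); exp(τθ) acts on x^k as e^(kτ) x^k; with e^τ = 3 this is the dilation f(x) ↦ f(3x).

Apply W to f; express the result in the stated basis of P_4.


the image equals g(x) = (567/4)x^4 - 27x^3 + 15x^2 - 1

exp(τθ) x^k = e^(kτ) x^k; with e^τ = 3 this sends x^k to 3^k x^k
x^2 ↦ 9 x^2
x^3 ↦ 27 x^3
x^4 ↦ 81 x^4
applying this coordinatewise to f: exp(τθ) f = (567/4)x^4 - 27x^3 + 15x^2 - 1


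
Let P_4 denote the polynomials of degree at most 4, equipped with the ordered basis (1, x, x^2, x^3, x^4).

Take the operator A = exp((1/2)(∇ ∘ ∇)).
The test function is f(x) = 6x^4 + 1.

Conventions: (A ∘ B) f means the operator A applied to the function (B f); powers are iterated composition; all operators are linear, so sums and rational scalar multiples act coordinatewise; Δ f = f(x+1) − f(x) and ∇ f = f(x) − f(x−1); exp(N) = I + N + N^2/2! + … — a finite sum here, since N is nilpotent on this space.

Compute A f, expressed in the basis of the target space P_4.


g(x) = 6x^4 + 36x^2 - 72x + 61

order-1 term: 36x^2 - 72x + 42
order-2 term: 18
the series for exp((1/2)(∇ ∘ ∇)) f terminates at order 2
exp((1/2)(∇ ∘ ∇)) f = 6x^4 + 36x^2 - 72x + 61


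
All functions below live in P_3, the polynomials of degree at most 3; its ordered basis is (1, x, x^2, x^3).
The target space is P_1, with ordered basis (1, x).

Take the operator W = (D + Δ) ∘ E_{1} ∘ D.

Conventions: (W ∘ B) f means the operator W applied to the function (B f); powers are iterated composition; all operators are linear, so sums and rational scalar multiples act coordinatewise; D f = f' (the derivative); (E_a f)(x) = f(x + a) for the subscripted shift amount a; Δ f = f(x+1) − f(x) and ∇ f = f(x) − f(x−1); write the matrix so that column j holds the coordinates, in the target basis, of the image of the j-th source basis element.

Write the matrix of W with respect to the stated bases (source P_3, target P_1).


image of 1: 0
image of x: 0
image of x^2: 4
image of x^3: 12x + 15
each image's coordinates form column j of the matrix

the matrix is [[0, 0, 4, 15]; [0, 0, 0, 12]] (rows listed top to bottom)


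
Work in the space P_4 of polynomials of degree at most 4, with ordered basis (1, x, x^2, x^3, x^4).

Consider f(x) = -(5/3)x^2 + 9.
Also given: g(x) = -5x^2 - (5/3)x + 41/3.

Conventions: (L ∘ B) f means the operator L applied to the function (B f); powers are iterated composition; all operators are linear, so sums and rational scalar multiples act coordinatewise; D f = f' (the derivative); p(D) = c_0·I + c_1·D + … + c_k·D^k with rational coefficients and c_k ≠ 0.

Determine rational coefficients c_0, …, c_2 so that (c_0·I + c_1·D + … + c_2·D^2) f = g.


D^0 f = -(5/3)x^2 + 9
D^1 f = -(10/3)x
D^2 f = -10/3
matching coefficients of g against c_0 f + c_1 Df + … from the top degree down determines the c_i
solution: c_0 = 3, c_1 = 1/2, c_2 = 4

p(D) = 3·I + (1/2)·D + 4·D^2, i.e. c_0 = 3, c_1 = 1/2, c_2 = 4


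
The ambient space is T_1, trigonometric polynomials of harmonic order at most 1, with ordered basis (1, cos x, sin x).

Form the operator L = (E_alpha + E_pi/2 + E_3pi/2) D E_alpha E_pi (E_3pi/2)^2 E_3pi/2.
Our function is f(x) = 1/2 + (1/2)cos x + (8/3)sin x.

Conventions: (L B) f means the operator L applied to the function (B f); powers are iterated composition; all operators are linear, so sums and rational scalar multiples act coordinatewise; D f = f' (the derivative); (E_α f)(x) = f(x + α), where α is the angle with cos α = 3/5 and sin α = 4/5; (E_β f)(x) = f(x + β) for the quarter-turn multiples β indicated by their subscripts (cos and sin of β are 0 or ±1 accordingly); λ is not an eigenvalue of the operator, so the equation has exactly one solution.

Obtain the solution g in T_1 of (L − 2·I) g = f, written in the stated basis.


write g with unknown coordinates in the stated basis and equate coefficients in (L − 2·I) g = f
solving from the highest basis element down gives g = -1/4 - (185/306)cos x - (140/153)sin x
check: L g = -(217/306)cos x + (128/153)sin x
so L g − 2·g = 1/2 + (1/2)cos x + (8/3)sin x = f ✓

the image equals g(x) = -1/4 - (185/306)cos x - (140/153)sin x


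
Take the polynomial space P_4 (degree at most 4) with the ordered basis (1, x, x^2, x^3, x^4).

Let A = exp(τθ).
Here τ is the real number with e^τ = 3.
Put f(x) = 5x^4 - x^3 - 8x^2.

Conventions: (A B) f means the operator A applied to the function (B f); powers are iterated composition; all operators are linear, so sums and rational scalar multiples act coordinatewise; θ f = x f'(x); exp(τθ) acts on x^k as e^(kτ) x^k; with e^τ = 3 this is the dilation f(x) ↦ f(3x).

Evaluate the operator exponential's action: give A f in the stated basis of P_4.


g(x) = 405x^4 - 27x^3 - 72x^2

exp(τθ) x^k = e^(kτ) x^k; with e^τ = 3 this sends x^k to 3^k x^k
x^2 ↦ 9 x^2
x^3 ↦ 27 x^3
x^4 ↦ 81 x^4
applying this coordinatewise to f: exp(τθ) f = 405x^4 - 27x^3 - 72x^2


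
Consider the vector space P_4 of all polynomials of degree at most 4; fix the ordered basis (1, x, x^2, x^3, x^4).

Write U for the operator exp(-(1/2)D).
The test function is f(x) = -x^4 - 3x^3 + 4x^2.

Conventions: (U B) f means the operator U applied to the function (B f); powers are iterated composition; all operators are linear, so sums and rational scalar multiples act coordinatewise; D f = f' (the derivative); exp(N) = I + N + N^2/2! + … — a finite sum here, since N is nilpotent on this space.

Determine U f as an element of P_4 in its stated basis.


order-1 term: 2x^3 + (9/2)x^2 - 4x
order-2 term: -(3/2)x^2 - (9/4)x + 1
order-3 term: (1/2)x + 3/8
order-4 term: -1/16
the series for exp(-(1/2)D) f terminates at order 4
exp(-(1/2)D) f = -x^4 - x^3 + 7x^2 - (23/4)x + 21/16

the result is g(x) = -x^4 - x^3 + 7x^2 - (23/4)x + 21/16


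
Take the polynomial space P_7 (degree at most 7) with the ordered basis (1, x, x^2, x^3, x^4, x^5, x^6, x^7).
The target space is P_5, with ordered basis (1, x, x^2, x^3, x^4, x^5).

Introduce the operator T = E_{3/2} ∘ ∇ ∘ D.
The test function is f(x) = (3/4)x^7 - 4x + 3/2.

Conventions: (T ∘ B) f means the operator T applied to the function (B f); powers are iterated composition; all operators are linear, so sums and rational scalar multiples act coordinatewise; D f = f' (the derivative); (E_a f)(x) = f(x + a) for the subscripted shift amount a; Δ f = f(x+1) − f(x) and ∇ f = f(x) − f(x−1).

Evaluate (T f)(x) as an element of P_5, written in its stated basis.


D f = (21/4)x^6 - 4
∇ D f = (63/2)x^5 - (315/4)x^4 + 105x^3 - (315/4)x^2 + (63/2)x - 21/4
E_{3/2} ∇ D f = (63/2)x^5 + (315/2)x^4 + (1365/4)x^3 + (1575/4)x^2 + (7623/32)x + 1911/32

the result is g(x) = (63/2)x^5 + (315/2)x^4 + (1365/4)x^3 + (1575/4)x^2 + (7623/32)x + 1911/32


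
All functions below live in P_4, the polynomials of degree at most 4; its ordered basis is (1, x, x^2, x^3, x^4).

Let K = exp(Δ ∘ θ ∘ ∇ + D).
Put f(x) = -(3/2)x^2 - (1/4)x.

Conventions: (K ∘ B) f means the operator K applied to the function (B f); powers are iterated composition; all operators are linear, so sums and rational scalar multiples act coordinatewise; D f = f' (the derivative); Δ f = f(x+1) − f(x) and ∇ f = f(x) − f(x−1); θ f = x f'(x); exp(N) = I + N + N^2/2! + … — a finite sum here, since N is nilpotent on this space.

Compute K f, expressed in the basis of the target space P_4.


order-1 term: -3x - 13/4
order-2 term: -3/2
the series for exp(Δ ∘ θ ∘ ∇ + D) f terminates at order 2
exp(Δ ∘ θ ∘ ∇ + D) f = -(3/2)x^2 - (13/4)x - 19/4

g(x) = -(3/2)x^2 - (13/4)x - 19/4


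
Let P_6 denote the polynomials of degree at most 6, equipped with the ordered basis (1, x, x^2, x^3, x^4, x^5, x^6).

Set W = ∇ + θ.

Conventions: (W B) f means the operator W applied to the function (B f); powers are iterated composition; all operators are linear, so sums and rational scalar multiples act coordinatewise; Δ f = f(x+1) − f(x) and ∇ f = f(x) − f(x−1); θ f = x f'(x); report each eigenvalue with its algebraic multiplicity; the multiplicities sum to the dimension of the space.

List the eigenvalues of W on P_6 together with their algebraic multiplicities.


λ = 0 (multiplicity 1), λ = 1 (multiplicity 1), λ = 2 (multiplicity 1), λ = 3 (multiplicity 1), λ = 4 (multiplicity 1), λ = 5 (multiplicity 1), λ = 6 (multiplicity 1)

image of 1: 0
image of x: x + 1
image of x^2: 2x^2 + 2x - 1
image of x^3: 3x^3 + 3x^2 - 3x + 1
image of x^4: 4x^4 + 4x^3 - 6x^2 + 4x - 1
image of x^5: 5x^5 + 5x^4 - 10x^3 + 10x^2 - 5x + 1
image of x^6: 6x^6 + 6x^5 - 15x^4 + 20x^3 - 15x^2 + 6x - 1
the matrix is upper triangular; its diagonal is (0, 1, 2, 3, 4, 5, 6)
for a triangular matrix the eigenvalues are the diagonal entries, with algebraic multiplicity their repetition count


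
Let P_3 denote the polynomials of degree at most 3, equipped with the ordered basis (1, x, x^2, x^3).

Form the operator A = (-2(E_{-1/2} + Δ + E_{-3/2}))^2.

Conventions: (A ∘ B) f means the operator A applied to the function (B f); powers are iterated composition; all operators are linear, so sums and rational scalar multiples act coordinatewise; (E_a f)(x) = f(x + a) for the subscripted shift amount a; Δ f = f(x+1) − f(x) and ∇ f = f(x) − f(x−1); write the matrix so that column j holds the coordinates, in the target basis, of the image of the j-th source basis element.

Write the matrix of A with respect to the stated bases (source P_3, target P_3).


the matrix is [[16, -16, 64, -124]; [0, 16, -32, 192]; [0, 0, 16, -48]; [0, 0, 0, 16]] (rows listed top to bottom)

image of 1: 16
image of x: 16x - 16
image of x^2: 16x^2 - 32x + 64
image of x^3: 16x^3 - 48x^2 + 192x - 124
each image's coordinates form column j of the matrix


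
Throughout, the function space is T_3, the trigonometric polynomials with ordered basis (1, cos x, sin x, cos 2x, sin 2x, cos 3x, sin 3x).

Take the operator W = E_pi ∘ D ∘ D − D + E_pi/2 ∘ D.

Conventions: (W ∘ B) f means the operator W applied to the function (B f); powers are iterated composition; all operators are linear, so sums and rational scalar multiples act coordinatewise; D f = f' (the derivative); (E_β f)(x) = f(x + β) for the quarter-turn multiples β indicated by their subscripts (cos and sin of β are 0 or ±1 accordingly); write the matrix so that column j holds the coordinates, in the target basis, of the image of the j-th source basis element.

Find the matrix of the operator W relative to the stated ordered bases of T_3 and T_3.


image of 1: 0
image of cos x: sin x
image of sin x: -cos x
image of cos 2x: -4cos 2x + 4sin 2x
image of sin 2x: -4cos 2x - 4sin 2x
image of cos 3x: 12cos 3x + 3sin 3x
image of sin 3x: -3cos 3x + 12sin 3x
each image's coordinates form column j of the matrix

the matrix is [[0, 0, 0, 0, 0, 0, 0]; [0, 0, -1, 0, 0, 0, 0]; [0, 1, 0, 0, 0, 0, 0]; [0, 0, 0, -4, -4, 0, 0]; [0, 0, 0, 4, -4, 0, 0]; [0, 0, 0, 0, 0, 12, -3]; [0, 0, 0, 0, 0, 3, 12]] (rows listed top to bottom)


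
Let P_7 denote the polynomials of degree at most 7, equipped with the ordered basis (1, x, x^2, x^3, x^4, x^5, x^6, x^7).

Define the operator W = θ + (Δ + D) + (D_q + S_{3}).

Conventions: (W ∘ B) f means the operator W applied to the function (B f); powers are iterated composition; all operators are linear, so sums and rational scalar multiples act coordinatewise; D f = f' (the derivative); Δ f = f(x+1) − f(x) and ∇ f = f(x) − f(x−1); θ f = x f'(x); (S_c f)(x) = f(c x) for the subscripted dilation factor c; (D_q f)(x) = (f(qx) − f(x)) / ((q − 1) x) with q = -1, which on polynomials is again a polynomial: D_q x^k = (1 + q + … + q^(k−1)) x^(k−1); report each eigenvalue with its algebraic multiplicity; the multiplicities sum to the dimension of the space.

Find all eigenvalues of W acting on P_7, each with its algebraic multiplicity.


λ = 1 (multiplicity 1), λ = 4 (multiplicity 1), λ = 11 (multiplicity 1), λ = 30 (multiplicity 1), λ = 85 (multiplicity 1), λ = 248 (multiplicity 1), λ = 735 (multiplicity 1), λ = 2194 (multiplicity 1)

image of 1: 1
image of x: 4x + 3
image of x^2: 11x^2 + 4x + 1
image of x^3: 30x^3 + 7x^2 + 3x + 1
image of x^4: 85x^4 + 8x^3 + 6x^2 + 4x + 1
image of x^5: 248x^5 + 11x^4 + 10x^3 + 10x^2 + 5x + 1
image of x^6: 735x^6 + 12x^5 + 15x^4 + 20x^3 + 15x^2 + 6x + 1
image of x^7: 2194x^7 + 15x^6 + 21x^5 + 35x^4 + 35x^3 + 21x^2 + 7x + 1
the matrix is upper triangular; its diagonal is (1, 4, 11, 30, 85, 248, 735, 2194)
for a triangular matrix the eigenvalues are the diagonal entries, with algebraic multiplicity their repetition count


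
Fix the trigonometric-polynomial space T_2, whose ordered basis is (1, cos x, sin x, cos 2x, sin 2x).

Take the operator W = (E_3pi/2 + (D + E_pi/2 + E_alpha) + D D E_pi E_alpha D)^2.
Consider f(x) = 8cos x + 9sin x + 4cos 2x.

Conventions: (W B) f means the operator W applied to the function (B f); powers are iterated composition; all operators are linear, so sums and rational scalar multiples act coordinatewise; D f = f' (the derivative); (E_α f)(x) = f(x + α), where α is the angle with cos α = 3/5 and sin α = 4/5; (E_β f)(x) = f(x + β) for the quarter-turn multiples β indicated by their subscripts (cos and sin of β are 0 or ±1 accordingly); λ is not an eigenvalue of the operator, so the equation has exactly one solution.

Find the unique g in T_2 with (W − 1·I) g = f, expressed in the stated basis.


the result is g(x) = -(47/48)cos x - (71/48)sin x + (7/4930)cos 2x + (351/4930)sin 2x

write g with unknown coordinates in the stated basis and equate coefficients in (W − 1·I) g = f
solving from the highest basis element down gives g = -(47/48)cos x - (71/48)sin x + (7/4930)cos 2x + (351/4930)sin 2x
check: W g = (337/48)cos x + (361/48)sin x + (19727/4930)cos 2x + (351/4930)sin 2x
so W g − 1·g = 8cos x + 9sin x + 4cos 2x = f ✓


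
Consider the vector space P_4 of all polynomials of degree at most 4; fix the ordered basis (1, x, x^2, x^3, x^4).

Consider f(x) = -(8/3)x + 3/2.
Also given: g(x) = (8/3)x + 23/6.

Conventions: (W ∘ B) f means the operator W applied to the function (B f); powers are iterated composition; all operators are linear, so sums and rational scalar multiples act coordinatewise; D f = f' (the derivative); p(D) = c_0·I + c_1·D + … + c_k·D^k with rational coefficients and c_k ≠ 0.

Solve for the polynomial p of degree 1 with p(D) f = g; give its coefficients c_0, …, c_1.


c_0 = -1, c_1 = -2

D^0 f = -(8/3)x + 3/2
D^1 f = -8/3
matching coefficients of g against c_0 f + c_1 Df + … from the top degree down determines the c_i
solution: c_0 = -1, c_1 = -2


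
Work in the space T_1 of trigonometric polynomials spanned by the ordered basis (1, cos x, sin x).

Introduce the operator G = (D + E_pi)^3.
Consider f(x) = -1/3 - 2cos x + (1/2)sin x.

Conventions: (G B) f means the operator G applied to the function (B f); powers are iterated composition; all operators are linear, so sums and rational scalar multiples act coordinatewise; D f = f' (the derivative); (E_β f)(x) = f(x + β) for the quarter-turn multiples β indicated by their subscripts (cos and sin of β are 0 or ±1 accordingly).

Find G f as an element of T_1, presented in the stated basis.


D f = (1/2)cos x + 2sin x
E_pi f = -1/3 + 2cos x - (1/2)sin x
(D + E_pi) f = -1/3 + (5/2)cos x + (3/2)sin x
D (D + E_pi) f = (3/2)cos x - (5/2)sin x
E_pi (D + E_pi) f = -1/3 - (5/2)cos x - (3/2)sin x
(D + E_pi) (D + E_pi) f = -1/3 - cos x - 4sin x
D (D + E_pi) (D + E_pi) f = -4cos x + sin x
E_pi (D + E_pi) (D + E_pi) f = -1/3 + cos x + 4sin x
(D + E_pi) (D + E_pi) (D + E_pi) f = -1/3 - 3cos x + 5sin x

the result is g(x) = -1/3 - 3cos x + 5sin x


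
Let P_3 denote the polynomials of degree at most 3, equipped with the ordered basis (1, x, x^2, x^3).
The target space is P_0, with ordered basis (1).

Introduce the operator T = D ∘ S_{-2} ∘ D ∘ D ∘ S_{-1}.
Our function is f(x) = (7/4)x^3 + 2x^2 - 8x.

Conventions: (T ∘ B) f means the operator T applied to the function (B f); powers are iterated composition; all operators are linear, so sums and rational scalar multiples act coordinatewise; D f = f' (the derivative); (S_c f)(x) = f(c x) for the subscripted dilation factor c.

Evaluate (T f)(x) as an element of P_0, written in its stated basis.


the image equals g(x) = 21

S_{-1} f = -(7/4)x^3 + 2x^2 + 8x
D S_{-1} f = -(21/4)x^2 + 4x + 8
D (D ∘ S_{-1}) f = -(21/2)x + 4
S_{-2} D (D ∘ S_{-1}) f = 21x + 4
D S_{-2} D (D ∘ S_{-1}) f = 21


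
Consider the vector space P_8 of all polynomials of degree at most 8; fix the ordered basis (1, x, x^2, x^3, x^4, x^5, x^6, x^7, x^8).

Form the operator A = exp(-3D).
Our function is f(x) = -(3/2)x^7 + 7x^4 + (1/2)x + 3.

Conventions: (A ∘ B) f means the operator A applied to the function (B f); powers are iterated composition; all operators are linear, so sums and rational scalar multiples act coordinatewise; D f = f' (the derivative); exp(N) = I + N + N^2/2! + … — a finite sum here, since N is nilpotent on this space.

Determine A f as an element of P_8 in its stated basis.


order-1 term: (63/2)x^6 - 84x^3 - 3/2
order-2 term: -(567/2)x^5 + 378x^2
order-3 term: (2835/2)x^4 - 756x
order-4 term: -(8505/2)x^3 + 567
order-5 term: (15309/2)x^2
order-6 term: -(15309/2)x
order-7 term: 6561/2
the series for exp(-3D) f terminates at order 7
exp(-3D) f = -(3/2)x^7 + (63/2)x^6 - (567/2)x^5 + (2849/2)x^4 - (8673/2)x^3 + (16065/2)x^2 - 8410x + 3849

the result is g(x) = -(3/2)x^7 + (63/2)x^6 - (567/2)x^5 + (2849/2)x^4 - (8673/2)x^3 + (16065/2)x^2 - 8410x + 3849


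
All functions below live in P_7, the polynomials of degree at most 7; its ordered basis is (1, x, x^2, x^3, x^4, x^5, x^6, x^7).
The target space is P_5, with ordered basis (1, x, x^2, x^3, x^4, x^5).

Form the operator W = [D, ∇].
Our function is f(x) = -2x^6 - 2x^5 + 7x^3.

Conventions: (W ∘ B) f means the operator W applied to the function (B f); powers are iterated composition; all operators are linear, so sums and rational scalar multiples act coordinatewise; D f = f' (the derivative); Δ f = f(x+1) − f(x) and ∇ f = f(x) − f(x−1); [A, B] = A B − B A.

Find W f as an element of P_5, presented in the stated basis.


∇ f = -12x^5 + 20x^4 - 20x^3 + 31x^2 - 23x + 7
D ∇ f = -60x^4 + 80x^3 - 60x^2 + 62x - 23
D f = -12x^5 - 10x^4 + 21x^2
∇ D f = -60x^4 + 80x^3 - 60x^2 + 62x - 23
[D, ∇] f = 0

the image equals g(x) = 0
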